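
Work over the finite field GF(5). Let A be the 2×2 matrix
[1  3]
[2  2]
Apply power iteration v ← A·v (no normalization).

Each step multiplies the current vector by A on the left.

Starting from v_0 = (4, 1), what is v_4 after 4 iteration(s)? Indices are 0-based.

v_4 = (0, 2)

v_0 = (4, 1).
v_1 = A·v_0 = (2, 0).
v_2 = A·v_1 = (2, 4).
v_3 = A·v_2 = (4, 2).
v_4 = A·v_3 = (0, 2).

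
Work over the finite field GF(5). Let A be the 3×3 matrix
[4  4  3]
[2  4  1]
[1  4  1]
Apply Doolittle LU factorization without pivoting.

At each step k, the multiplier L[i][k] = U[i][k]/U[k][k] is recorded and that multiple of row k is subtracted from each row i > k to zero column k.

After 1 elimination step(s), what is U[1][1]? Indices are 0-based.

U[1][1] = 2

Step 1: pivot at (0,0) is 4.
  row1 ← row1 − (3)·row0  ⇒  L[1][0]=3, U row1=(0, 2, 2)
  row2 ← row2 − (4)·row0  ⇒  L[2][0]=4, U row2=(0, 3, 4)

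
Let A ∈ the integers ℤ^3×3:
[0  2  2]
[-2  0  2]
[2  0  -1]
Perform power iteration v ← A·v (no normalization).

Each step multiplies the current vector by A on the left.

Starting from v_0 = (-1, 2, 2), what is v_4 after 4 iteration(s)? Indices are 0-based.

v_4 = (40, -8, -4)

v_0 = (-1, 2, 2).
v_1 = A·v_0 = (8, 6, -4).
v_2 = A·v_1 = (4, -24, 20).
v_3 = A·v_2 = (-8, 32, -12).
v_4 = A·v_3 = (40, -8, -4).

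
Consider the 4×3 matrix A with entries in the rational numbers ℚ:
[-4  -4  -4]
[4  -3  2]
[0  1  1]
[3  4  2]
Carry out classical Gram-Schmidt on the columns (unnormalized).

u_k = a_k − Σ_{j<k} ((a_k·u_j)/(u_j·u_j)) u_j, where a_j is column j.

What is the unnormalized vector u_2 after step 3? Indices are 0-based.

Step 1: u_0 = a_0 = (-4, 4, 0, 3).
Step 2: u_1 = a_1 − (16/41)·u_0 = (-100/41, -187/41, 1, 116/41).
Step 3: u_2 = a_2 − (30/41)·u_0 − (299/1466)·u_1 = (-422/733, 5/1466, 1167/1466, -566/733).

u_2 = (-422/733, 5/1466, 1167/1466, -566/733)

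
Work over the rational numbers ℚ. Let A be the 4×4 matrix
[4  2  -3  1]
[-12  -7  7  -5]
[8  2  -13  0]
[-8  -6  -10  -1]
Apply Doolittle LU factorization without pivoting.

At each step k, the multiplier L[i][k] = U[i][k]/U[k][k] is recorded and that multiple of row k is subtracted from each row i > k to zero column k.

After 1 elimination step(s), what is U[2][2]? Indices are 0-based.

k=0: U[0][0]=4
  eliminate (1,0): mult=-3, new row 1: (0, -1, -2, -2); set L[1][0]=-3
  eliminate (2,0): mult=2, new row 2: (0, -2, -7, -2); set L[2][0]=2
  eliminate (3,0): mult=-2, new row 3: (0, -2, -16, 1); set L[3][0]=-2

U[2][2] = -7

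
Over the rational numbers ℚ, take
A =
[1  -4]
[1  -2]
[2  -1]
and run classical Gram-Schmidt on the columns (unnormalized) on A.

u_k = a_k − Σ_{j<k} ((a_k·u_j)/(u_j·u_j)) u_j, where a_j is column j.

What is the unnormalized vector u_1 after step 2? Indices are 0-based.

u_1 = (-8/3, -2/3, 5/3)

Step 1: u_0 = a_0 = (1, 1, 2).
Step 2: u_1 = a_1 − (-4/3)·u_0 = (-8/3, -2/3, 5/3).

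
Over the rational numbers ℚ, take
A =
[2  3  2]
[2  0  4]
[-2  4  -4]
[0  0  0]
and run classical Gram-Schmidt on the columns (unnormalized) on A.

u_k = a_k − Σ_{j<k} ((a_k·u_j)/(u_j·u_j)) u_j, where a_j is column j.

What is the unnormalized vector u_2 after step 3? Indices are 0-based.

Step 1: u_0 = a_0 = (2, 2, -2, 0).
Step 2: u_1 = a_1 − (-1/6)·u_0 = (10/3, 1/3, 11/3, 0).
Step 3: u_2 = a_2 − (5/3)·u_0 − (-10/37)·u_1 = (-16/37, 28/37, 12/37, 0).

u_2 = (-16/37, 28/37, 12/37, 0)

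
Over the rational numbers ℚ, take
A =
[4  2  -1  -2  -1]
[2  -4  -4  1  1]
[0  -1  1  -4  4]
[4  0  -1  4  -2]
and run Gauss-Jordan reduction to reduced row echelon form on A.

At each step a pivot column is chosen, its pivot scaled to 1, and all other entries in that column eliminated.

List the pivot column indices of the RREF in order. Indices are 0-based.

step 1: normalize row 0 (÷4) = (1, 1/2, -1/4, -1/2, -1/4)
  row 1: subtract 2×row0 = (0, -5, -7/2, 2, 3/2)
  row 3: subtract 4×row0 = (0, -2, 0, 6, -1)
step 2: normalize row 1 (÷-5) = (0, 1, 7/10, -2/5, -3/10)
  row 0: subtract 1/2×row1 = (1, 0, -3/5, -3/10, -1/10)
  row 2: subtract -1×row1 = (0, 0, 17/10, -22/5, 37/10)
  row 3: subtract -2×row1 = (0, 0, 7/5, 26/5, -8/5)
step 3: normalize row 2 (÷17/10) = (0, 0, 1, -44/17, 37/17)
  row 0: subtract -3/5×row2 = (1, 0, 0, -63/34, 41/34)
  row 1: subtract 7/10×row2 = (0, 1, 0, 24/17, -31/17)
  row 3: subtract 7/5×row2 = (0, 0, 0, 150/17, -79/17)
step 4: normalize row 3 (÷150/17) = (0, 0, 0, 1, -79/150)
  row 0: subtract -63/34×row3 = (1, 0, 0, 0, 23/100)
  row 1: subtract 24/17×row3 = (0, 1, 0, 0, -27/25)
  row 2: subtract -44/17×row3 = (0, 0, 1, 0, 61/75)

pivot columns: 0, 1, 2, 3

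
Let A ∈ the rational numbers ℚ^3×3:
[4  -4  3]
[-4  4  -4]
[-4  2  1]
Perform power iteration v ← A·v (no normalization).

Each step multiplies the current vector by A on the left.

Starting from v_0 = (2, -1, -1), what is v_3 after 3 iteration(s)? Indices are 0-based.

v_3 = (47, 16, -251)

v_0 = (2, -1, -1).
v_1 = A·v_0 = (9, -8, -11).
v_2 = A·v_1 = (35, -24, -63).
v_3 = A·v_2 = (47, 16, -251).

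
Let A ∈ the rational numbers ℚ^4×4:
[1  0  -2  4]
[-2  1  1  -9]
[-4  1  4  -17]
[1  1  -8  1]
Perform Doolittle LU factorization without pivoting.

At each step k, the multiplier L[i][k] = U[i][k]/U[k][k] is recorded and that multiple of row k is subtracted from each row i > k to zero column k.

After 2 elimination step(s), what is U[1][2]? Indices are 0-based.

U[1][2] = -3

[col 0] pivot 1
  R1 -= -2*R0 → (0, 1, -3, -1)  (L[1][0] := -2)
  R2 -= -4*R0 → (0, 1, -4, -1)  (L[2][0] := -4)
  R3 -= 1*R0 → (0, 1, -6, -3)  (L[3][0] := 1)
[col 1] pivot 1
  R2 -= 1*R1 → (0, 0, -1, 0)  (L[2][1] := 1)
  R3 -= 1*R1 → (0, 0, -3, -2)  (L[3][1] := 1)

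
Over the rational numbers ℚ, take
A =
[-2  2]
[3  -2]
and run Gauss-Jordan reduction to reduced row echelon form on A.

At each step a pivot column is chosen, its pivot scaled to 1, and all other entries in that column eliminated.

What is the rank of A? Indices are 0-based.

step 1: normalize row 0 (÷-2) = (1, -1)
  row 1: subtract 3×row0 = (0, 1)
step 2: normalize row 1 (÷1) = (0, 1)
  row 0: subtract -1×row1 = (1, 0)

rank = 2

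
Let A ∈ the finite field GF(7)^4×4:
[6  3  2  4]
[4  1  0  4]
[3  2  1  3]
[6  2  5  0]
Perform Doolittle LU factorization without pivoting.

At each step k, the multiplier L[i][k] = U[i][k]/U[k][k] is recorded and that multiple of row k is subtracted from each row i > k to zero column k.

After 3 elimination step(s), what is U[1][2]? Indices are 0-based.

Step 1: pivot at (0,0) is 6.
  row1 ← row1 − (3)·row0  ⇒  L[1][0]=3, U row1=(0, 6, 1, 6)
  row2 ← row2 − (4)·row0  ⇒  L[2][0]=4, U row2=(0, 4, 0, 1)
  row3 ← row3 − (1)·row0  ⇒  L[3][0]=1, U row3=(0, 6, 3, 3)
Step 2: pivot at (1,1) is 6.
  row2 ← row2 − (3)·row1  ⇒  L[2][1]=3, U row2=(0, 0, 4, 4)
  row3 ← row3 − (1)·row1  ⇒  L[3][1]=1, U row3=(0, 0, 2, 4)
Step 3: pivot at (2,2) is 4.
  row3 ← row3 − (4)·row2  ⇒  L[3][2]=4, U row3=(0, 0, 0, 2)

U[1][2] = 1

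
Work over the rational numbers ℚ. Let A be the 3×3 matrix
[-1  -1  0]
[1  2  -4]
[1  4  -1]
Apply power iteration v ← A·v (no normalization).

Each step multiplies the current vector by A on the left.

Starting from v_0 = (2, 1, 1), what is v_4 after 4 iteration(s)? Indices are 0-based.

v_0 = (2, 1, 1).
v_1 = A·v_0 = (-3, 0, 5).
v_2 = A·v_1 = (3, -23, -8).
v_3 = A·v_2 = (20, -11, -81).
v_4 = A·v_3 = (-9, 322, 57).

v_4 = (-9, 322, 57)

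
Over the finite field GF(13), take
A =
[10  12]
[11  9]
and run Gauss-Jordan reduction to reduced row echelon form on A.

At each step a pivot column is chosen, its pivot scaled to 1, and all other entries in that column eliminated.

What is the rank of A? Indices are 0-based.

rank = 2

[1] R0 /= 10  ⇒  (1, 9)
     R1 -= 11·R0  ⇒  (0, 1)
[2] R1 /= 1  ⇒  (0, 1)
     R0 -= 9·R1  ⇒  (1, 0)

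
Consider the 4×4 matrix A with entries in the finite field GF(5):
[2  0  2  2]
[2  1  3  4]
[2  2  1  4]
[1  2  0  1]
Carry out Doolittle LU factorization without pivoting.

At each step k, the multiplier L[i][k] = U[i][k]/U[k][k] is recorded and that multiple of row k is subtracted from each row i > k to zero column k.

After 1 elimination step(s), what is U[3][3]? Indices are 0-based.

Step 1: pivot at (0,0) is 2.
  row1 ← row1 − (1)·row0  ⇒  L[1][0]=1, U row1=(0, 1, 1, 2)
  row2 ← row2 − (1)·row0  ⇒  L[2][0]=1, U row2=(0, 2, 4, 2)
  row3 ← row3 − (3)·row0  ⇒  L[3][0]=3, U row3=(0, 2, 4, 0)

U[3][3] = 0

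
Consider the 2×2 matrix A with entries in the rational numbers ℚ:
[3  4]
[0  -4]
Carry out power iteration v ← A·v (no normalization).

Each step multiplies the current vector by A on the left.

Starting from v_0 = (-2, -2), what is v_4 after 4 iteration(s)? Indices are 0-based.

v_4 = (38, -512)

v_0 = (-2, -2).
v_1 = A·v_0 = (-14, 8).
v_2 = A·v_1 = (-10, -32).
v_3 = A·v_2 = (-158, 128).
v_4 = A·v_3 = (38, -512).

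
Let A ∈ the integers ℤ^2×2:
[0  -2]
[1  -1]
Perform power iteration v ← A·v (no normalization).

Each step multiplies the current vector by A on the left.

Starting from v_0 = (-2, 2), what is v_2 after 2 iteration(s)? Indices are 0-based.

v_2 = (8, 0)

v_0 = (-2, 2).
v_1 = A·v_0 = (-4, -4).
v_2 = A·v_1 = (8, 0).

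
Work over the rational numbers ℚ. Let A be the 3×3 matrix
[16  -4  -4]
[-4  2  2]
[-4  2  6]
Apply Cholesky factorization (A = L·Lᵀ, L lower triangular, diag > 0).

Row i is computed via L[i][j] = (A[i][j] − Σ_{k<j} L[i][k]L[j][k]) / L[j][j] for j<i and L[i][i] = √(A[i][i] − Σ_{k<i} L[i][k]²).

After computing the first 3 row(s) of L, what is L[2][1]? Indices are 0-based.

L[2][1] = 1

Step 1: L[0][0] = √(16) = 4.
  L[1][0] = (-4) / L[0][0] = -1.
Step 2: L[1][1] = √(1) = 1.
  L[2][0] = (-4) / L[0][0] = -1.
  L[2][1] = (1) / L[1][1] = 1.
Step 3: L[2][2] = √(4) = 2.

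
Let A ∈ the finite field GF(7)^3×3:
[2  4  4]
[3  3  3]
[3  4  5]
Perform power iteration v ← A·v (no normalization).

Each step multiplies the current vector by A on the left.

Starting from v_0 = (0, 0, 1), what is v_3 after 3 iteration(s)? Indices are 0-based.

v_3 = (0, 4, 5)

v_0 = (0, 0, 1).
v_1 = A·v_0 = (4, 3, 5).
v_2 = A·v_1 = (5, 1, 0).
v_3 = A·v_2 = (0, 4, 5).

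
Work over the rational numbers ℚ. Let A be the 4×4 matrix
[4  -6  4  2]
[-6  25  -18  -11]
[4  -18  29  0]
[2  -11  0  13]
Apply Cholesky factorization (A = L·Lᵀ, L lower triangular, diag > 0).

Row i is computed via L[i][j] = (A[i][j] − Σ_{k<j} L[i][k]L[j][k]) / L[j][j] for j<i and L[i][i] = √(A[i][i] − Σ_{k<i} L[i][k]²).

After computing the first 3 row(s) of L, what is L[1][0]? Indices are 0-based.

Step 1: L[0][0] = √(4) = 2.
  L[1][0] = (-6) / L[0][0] = -3.
Step 2: L[1][1] = √(16) = 4.
  L[2][0] = (4) / L[0][0] = 2.
  L[2][1] = (-12) / L[1][1] = -3.
Step 3: L[2][2] = √(16) = 4.

L[1][0] = -3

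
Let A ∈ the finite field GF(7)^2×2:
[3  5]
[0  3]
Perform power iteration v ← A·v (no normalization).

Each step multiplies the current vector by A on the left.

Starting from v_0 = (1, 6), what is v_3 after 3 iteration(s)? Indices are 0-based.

v_3 = (4, 1)

v_0 = (1, 6).
v_1 = A·v_0 = (5, 4).
v_2 = A·v_1 = (0, 5).
v_3 = A·v_2 = (4, 1).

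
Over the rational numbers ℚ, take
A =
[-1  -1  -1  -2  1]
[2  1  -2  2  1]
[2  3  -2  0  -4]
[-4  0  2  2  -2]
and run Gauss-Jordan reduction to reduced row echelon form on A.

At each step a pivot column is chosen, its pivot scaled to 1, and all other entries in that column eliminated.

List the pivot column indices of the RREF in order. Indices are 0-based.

pivot(0,0)=-1: scale R0 → (1, 1, 1, 2, -1)
  clear (1,0): R1 −= (2)R0 → (0, -1, -4, -2, 3)
  clear (2,0): R2 −= (2)R0 → (0, 1, -4, -4, -2)
  clear (3,0): R3 −= (-4)R0 → (0, 4, 6, 10, -6)
pivot(1,1)=-1: scale R1 → (0, 1, 4, 2, -3)
  clear (0,1): R0 −= (1)R1 → (1, 0, -3, 0, 2)
  clear (2,1): R2 −= (1)R1 → (0, 0, -8, -6, 1)
  clear (3,1): R3 −= (4)R1 → (0, 0, -10, 2, 6)
pivot(2,2)=-8: scale R2 → (0, 0, 1, 3/4, -1/8)
  clear (0,2): R0 −= (-3)R2 → (1, 0, 0, 9/4, 13/8)
  clear (1,2): R1 −= (4)R2 → (0, 1, 0, -1, -5/2)
  clear (3,2): R3 −= (-10)R2 → (0, 0, 0, 19/2, 19/4)
pivot(3,3)=19/2: scale R3 → (0, 0, 0, 1, 1/2)
  clear (0,3): R0 −= (9/4)R3 → (1, 0, 0, 0, 1/2)
  clear (1,3): R1 −= (-1)R3 → (0, 1, 0, 0, -2)
  clear (2,3): R2 −= (3/4)R3 → (0, 0, 1, 0, -1/2)

pivot columns: 0, 1, 2, 3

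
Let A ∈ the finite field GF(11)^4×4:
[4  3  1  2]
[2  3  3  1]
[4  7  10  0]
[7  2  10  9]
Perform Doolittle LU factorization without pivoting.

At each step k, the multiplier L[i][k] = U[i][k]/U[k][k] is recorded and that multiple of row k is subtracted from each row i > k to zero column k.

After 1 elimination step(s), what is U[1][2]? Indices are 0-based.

U[1][2] = 8

Step 1: pivot at (0,0) is 4.
  row1 ← row1 − (6)·row0  ⇒  L[1][0]=6, U row1=(0, 7, 8, 0)
  row2 ← row2 − (1)·row0  ⇒  L[2][0]=1, U row2=(0, 4, 9, 9)
  row3 ← row3 − (10)·row0  ⇒  L[3][0]=10, U row3=(0, 5, 0, 0)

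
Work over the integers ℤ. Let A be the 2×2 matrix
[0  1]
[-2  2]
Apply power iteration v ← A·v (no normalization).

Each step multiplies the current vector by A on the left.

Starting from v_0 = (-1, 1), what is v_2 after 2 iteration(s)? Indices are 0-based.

v_0 = (-1, 1).
v_1 = A·v_0 = (1, 4).
v_2 = A·v_1 = (4, 6).

v_2 = (4, 6)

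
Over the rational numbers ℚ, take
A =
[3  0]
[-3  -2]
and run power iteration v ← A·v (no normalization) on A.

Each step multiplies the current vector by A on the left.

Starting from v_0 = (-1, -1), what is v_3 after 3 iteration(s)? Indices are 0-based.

v_3 = (-27, 29)

v_0 = (-1, -1).
v_1 = A·v_0 = (-3, 5).
v_2 = A·v_1 = (-9, -1).
v_3 = A·v_2 = (-27, 29).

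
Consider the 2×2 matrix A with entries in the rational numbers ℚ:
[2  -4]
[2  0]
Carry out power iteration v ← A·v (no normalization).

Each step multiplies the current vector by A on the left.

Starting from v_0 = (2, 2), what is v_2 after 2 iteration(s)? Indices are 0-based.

v_2 = (-24, -8)

v_0 = (2, 2).
v_1 = A·v_0 = (-4, 4).
v_2 = A·v_1 = (-24, -8).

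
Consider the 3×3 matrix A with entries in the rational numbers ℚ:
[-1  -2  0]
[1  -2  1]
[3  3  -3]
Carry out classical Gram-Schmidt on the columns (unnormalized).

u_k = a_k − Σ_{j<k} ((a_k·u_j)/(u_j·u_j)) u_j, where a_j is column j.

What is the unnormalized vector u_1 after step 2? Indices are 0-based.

Step 1: u_0 = a_0 = (-1, 1, 3).
Step 2: u_1 = a_1 − (9/11)·u_0 = (-13/11, -31/11, 6/11).

u_1 = (-13/11, -31/11, 6/11)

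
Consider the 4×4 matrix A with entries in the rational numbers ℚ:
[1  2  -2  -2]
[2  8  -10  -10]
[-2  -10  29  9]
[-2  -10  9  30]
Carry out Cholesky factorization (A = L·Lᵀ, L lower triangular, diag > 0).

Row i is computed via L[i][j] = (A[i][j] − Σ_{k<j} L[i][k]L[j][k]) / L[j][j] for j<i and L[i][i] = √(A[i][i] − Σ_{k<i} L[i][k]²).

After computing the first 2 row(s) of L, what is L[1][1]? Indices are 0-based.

Step 1: L[0][0] = √(1) = 1.
  L[1][0] = (2) / L[0][0] = 2.
Step 2: L[1][1] = √(4) = 2.

L[1][1] = 2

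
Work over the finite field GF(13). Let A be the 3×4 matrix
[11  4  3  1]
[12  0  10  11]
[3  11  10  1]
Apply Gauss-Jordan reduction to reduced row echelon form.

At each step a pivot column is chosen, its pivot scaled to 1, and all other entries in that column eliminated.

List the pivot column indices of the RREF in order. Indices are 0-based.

[1] R0 /= 11  ⇒  (1, 11, 5, 6)
     R1 -= 12·R0  ⇒  (0, 11, 2, 4)
     R2 -= 3·R0  ⇒  (0, 4, 8, 9)
[2] R1 /= 11  ⇒  (0, 1, 12, 11)
     R0 -= 11·R1  ⇒  (1, 0, 3, 2)
     R2 -= 4·R1  ⇒  (0, 0, 12, 4)
[3] R2 /= 12  ⇒  (0, 0, 1, 9)
     R0 -= 3·R2  ⇒  (1, 0, 0, 1)
     R1 -= 12·R2  ⇒  (0, 1, 0, 7)

pivot columns: 0, 1, 2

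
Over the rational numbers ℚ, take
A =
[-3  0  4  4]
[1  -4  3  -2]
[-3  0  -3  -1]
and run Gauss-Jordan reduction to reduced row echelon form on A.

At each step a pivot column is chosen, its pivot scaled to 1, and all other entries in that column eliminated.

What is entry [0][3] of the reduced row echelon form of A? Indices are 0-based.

M[0][3] = -8/21

[1] R0 /= -3  ⇒  (1, 0, -4/3, -4/3)
     R1 -= 1·R0  ⇒  (0, -4, 13/3, -2/3)
     R2 -= -3·R0  ⇒  (0, 0, -7, -5)
[2] R1 /= -4  ⇒  (0, 1, -13/12, 1/6)
[3] R2 /= -7  ⇒  (0, 0, 1, 5/7)
     R0 -= -4/3·R2  ⇒  (1, 0, 0, -8/21)
     R1 -= -13/12·R2  ⇒  (0, 1, 0, 79/84)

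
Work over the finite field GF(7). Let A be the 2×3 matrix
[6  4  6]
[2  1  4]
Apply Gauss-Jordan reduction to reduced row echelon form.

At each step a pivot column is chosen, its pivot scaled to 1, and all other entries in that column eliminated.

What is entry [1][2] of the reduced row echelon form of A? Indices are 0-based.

pivot(0,0)=6: scale R0 → (1, 3, 1)
  clear (1,0): R1 −= (2)R0 → (0, 2, 2)
pivot(1,1)=2: scale R1 → (0, 1, 1)
  clear (0,1): R0 −= (3)R1 → (1, 0, 5)

M[1][2] = 1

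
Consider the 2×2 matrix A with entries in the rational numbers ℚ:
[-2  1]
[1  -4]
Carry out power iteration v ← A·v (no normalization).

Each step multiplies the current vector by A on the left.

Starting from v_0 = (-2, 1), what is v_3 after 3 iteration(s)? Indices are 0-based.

v_0 = (-2, 1).
v_1 = A·v_0 = (5, -6).
v_2 = A·v_1 = (-16, 29).
v_3 = A·v_2 = (61, -132).

v_3 = (61, -132)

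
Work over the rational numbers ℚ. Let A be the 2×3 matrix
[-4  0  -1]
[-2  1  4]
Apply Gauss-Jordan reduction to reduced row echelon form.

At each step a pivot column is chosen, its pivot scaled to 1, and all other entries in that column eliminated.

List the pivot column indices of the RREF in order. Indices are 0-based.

pivot columns: 0, 1

pivot(0,0)=-4: scale R0 → (1, 0, 1/4)
  clear (1,0): R1 −= (-2)R0 → (0, 1, 9/2)
pivot(1,1)=1: scale R1 → (0, 1, 9/2)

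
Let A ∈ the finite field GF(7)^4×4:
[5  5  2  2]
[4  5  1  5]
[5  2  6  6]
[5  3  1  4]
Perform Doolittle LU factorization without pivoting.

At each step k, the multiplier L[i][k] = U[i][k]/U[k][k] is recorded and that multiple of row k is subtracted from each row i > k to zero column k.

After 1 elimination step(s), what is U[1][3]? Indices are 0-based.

k=0: U[0][0]=5
  eliminate (1,0): mult=5, new row 1: (0, 1, 5, 2); set L[1][0]=5
  eliminate (2,0): mult=1, new row 2: (0, 4, 4, 4); set L[2][0]=1
  eliminate (3,0): mult=1, new row 3: (0, 5, 6, 2); set L[3][0]=1

U[1][3] = 2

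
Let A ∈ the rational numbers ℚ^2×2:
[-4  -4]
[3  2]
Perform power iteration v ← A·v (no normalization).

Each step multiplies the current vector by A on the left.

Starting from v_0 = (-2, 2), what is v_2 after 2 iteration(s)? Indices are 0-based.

v_2 = (8, -4)

v_0 = (-2, 2).
v_1 = A·v_0 = (0, -2).
v_2 = A·v_1 = (8, -4).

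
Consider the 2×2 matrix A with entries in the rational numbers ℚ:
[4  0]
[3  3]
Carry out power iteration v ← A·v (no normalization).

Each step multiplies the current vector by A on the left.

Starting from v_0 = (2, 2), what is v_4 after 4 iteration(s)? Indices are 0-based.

v_4 = (512, 1212)

v_0 = (2, 2).
v_1 = A·v_0 = (8, 12).
v_2 = A·v_1 = (32, 60).
v_3 = A·v_2 = (128, 276).
v_4 = A·v_3 = (512, 1212).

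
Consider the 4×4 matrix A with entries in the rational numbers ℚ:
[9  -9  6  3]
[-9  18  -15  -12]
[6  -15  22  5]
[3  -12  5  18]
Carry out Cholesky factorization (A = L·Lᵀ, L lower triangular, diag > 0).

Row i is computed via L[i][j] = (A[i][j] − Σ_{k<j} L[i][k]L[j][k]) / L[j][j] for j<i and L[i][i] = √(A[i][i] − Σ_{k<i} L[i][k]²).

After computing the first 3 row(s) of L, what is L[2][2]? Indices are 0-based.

L[2][2] = 3

Step 1: L[0][0] = √(9) = 3.
  L[1][0] = (-9) / L[0][0] = -3.
Step 2: L[1][1] = √(9) = 3.
  L[2][0] = (6) / L[0][0] = 2.
  L[2][1] = (-9) / L[1][1] = -3.
Step 3: L[2][2] = √(9) = 3.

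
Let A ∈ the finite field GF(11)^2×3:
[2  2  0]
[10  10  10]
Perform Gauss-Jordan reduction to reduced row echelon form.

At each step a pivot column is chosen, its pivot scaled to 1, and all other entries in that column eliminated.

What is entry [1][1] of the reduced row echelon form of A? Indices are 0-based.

M[1][1] = 0

pivot(0,0)=2: scale R0 → (1, 1, 0)
  clear (1,0): R1 −= (10)R0 → (0, 0, 10)
col 1: no nonzero at/below row 1; advance.
pivot(1,2)=10: scale R1 → (0, 0, 1)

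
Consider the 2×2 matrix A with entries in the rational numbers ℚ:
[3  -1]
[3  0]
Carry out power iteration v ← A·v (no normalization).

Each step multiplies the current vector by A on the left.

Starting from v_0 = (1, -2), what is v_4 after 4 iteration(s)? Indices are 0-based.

v_0 = (1, -2).
v_1 = A·v_0 = (5, 3).
v_2 = A·v_1 = (12, 15).
v_3 = A·v_2 = (21, 36).
v_4 = A·v_3 = (27, 63).

v_4 = (27, 63)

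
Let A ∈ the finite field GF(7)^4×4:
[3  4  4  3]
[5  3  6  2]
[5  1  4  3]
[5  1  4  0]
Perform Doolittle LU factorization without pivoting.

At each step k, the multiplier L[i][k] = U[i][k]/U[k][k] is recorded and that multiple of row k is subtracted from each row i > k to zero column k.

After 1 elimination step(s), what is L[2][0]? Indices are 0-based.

Step 1: pivot at (0,0) is 3.
  row1 ← row1 − (4)·row0  ⇒  L[1][0]=4, U row1=(0, 1, 4, 4)
  row2 ← row2 − (4)·row0  ⇒  L[2][0]=4, U row2=(0, 6, 2, 5)
  row3 ← row3 − (4)·row0  ⇒  L[3][0]=4, U row3=(0, 6, 2, 2)

L[2][0] = 4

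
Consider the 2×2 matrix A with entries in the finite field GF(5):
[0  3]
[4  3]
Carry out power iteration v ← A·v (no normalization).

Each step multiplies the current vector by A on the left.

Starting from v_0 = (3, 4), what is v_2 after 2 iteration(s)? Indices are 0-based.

v_2 = (2, 0)

v_0 = (3, 4).
v_1 = A·v_0 = (2, 4).
v_2 = A·v_1 = (2, 0).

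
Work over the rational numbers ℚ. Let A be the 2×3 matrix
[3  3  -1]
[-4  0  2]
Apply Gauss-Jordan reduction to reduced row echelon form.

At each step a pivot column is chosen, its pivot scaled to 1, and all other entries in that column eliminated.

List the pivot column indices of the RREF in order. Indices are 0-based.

pivot(0,0)=3: scale R0 → (1, 1, -1/3)
  clear (1,0): R1 −= (-4)R0 → (0, 4, 2/3)
pivot(1,1)=4: scale R1 → (0, 1, 1/6)
  clear (0,1): R0 −= (1)R1 → (1, 0, -1/2)

pivot columns: 0, 1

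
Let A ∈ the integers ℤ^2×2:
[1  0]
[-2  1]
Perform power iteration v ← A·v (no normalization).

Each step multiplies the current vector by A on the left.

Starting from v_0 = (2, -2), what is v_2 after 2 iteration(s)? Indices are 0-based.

v_0 = (2, -2).
v_1 = A·v_0 = (2, -6).
v_2 = A·v_1 = (2, -10).

v_2 = (2, -10)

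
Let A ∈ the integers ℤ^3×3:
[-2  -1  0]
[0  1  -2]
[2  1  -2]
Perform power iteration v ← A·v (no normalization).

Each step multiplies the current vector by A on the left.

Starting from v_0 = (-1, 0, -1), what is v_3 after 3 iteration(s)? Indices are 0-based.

v_0 = (-1, 0, -1).
v_1 = A·v_0 = (2, 2, 0).
v_2 = A·v_1 = (-6, 2, 6).
v_3 = A·v_2 = (10, -10, -22).

v_3 = (10, -10, -22)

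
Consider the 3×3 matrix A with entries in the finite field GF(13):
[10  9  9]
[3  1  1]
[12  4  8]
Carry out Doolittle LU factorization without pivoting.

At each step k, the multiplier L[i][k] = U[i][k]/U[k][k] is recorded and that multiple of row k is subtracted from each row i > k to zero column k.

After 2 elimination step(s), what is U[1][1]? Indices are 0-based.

U[1][1] = 10

k=0: U[0][0]=10
  eliminate (1,0): mult=12, new row 1: (0, 10, 10); set L[1][0]=12
  eliminate (2,0): mult=9, new row 2: (0, 1, 5); set L[2][0]=9
k=1: U[1][1]=10
  eliminate (2,1): mult=4, new row 2: (0, 0, 4); set L[2][1]=4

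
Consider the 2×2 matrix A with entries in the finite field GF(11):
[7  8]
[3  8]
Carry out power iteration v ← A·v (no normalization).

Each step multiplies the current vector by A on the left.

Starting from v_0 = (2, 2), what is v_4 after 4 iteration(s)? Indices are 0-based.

v_0 = (2, 2).
v_1 = A·v_0 = (8, 0).
v_2 = A·v_1 = (1, 2).
v_3 = A·v_2 = (1, 8).
v_4 = A·v_3 = (5, 1).

v_4 = (5, 1)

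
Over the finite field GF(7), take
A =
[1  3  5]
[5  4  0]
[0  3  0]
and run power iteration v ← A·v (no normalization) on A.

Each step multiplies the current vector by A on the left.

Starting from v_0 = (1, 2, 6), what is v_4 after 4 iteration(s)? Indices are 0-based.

v_0 = (1, 2, 6).
v_1 = A·v_0 = (2, 6, 6).
v_2 = A·v_1 = (1, 6, 4).
v_3 = A·v_2 = (4, 1, 4).
v_4 = A·v_3 = (6, 3, 3).

v_4 = (6, 3, 3)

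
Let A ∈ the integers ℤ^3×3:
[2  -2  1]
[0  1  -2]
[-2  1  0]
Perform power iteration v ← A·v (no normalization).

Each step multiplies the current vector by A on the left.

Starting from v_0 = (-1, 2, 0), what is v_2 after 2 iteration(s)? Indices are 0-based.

v_0 = (-1, 2, 0).
v_1 = A·v_0 = (-6, 2, 4).
v_2 = A·v_1 = (-12, -6, 14).

v_2 = (-12, -6, 14)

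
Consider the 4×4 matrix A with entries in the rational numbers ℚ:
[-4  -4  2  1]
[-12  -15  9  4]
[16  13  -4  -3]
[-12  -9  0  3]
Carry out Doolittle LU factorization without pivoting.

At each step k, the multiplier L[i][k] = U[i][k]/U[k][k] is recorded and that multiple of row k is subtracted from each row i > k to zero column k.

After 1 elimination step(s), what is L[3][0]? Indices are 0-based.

k=0: U[0][0]=-4
  eliminate (1,0): mult=3, new row 1: (0, -3, 3, 1); set L[1][0]=3
  eliminate (2,0): mult=-4, new row 2: (0, -3, 4, 1); set L[2][0]=-4
  eliminate (3,0): mult=3, new row 3: (0, 3, -6, 0); set L[3][0]=3

L[3][0] = 3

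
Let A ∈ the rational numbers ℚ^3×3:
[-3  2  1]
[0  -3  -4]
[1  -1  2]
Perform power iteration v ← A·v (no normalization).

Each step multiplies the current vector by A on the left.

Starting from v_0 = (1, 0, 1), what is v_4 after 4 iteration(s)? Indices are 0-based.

v_0 = (1, 0, 1).
v_1 = A·v_0 = (-2, -4, 3).
v_2 = A·v_1 = (1, 0, 8).
v_3 = A·v_2 = (5, -32, 17).
v_4 = A·v_3 = (-62, 28, 71).

v_4 = (-62, 28, 71)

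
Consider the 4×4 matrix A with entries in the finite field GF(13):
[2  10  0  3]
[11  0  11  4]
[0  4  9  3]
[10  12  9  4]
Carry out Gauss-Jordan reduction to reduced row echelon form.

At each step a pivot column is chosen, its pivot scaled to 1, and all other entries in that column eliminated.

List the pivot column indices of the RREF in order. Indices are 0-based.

pivot columns: 0, 1, 2, 3

step 1: normalize row 0 (÷2) = (1, 5, 0, 8)
  row 1: subtract 11×row0 = (0, 10, 11, 7)
  row 3: subtract 10×row0 = (0, 1, 9, 2)
step 2: normalize row 1 (÷10) = (0, 1, 5, 2)
  row 0: subtract 5×row1 = (1, 0, 1, 11)
  row 2: subtract 4×row1 = (0, 0, 2, 8)
  row 3: subtract 1×row1 = (0, 0, 4, 0)
step 3: normalize row 2 (÷2) = (0, 0, 1, 4)
  row 0: subtract 1×row2 = (1, 0, 0, 7)
  row 1: subtract 5×row2 = (0, 1, 0, 8)
  row 3: subtract 4×row2 = (0, 0, 0, 10)
step 4: normalize row 3 (÷10) = (0, 0, 0, 1)
  row 0: subtract 7×row3 = (1, 0, 0, 0)
  row 1: subtract 8×row3 = (0, 1, 0, 0)
  row 2: subtract 4×row3 = (0, 0, 1, 0)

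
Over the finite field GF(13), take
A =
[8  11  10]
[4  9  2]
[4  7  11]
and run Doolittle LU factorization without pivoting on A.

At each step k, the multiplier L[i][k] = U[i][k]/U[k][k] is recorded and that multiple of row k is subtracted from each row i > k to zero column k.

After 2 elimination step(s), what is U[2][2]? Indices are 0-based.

[col 0] pivot 8
  R1 -= 7*R0 → (0, 10, 10)  (L[1][0] := 7)
  R2 -= 7*R0 → (0, 8, 6)  (L[2][0] := 7)
[col 1] pivot 10
  R2 -= 6*R1 → (0, 0, 11)  (L[2][1] := 6)

U[2][2] = 11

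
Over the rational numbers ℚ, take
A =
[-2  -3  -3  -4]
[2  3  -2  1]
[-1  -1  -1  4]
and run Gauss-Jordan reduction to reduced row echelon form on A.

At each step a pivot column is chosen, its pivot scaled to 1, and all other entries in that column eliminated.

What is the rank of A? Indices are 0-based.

pivot(0,0)=-2: scale R0 → (1, 3/2, 3/2, 2)
  clear (1,0): R1 −= (2)R0 → (0, 0, -5, -3)
  clear (2,0): R2 −= (-1)R0 → (0, 1/2, 1/2, 6)
pivot(1,1): swap R1↔R2
pivot(1,1)=1/2: scale R1 → (0, 1, 1, 12)
  clear (0,1): R0 −= (3/2)R1 → (1, 0, 0, -16)
pivot(2,2)=-5: scale R2 → (0, 0, 1, 3/5)
  clear (1,2): R1 −= (1)R2 → (0, 1, 0, 57/5)

rank = 3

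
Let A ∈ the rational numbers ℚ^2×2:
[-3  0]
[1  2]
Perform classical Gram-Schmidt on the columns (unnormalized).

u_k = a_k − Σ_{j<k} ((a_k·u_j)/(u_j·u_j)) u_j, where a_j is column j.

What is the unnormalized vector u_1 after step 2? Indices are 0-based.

Step 1: u_0 = a_0 = (-3, 1).
Step 2: u_1 = a_1 − (1/5)·u_0 = (3/5, 9/5).

u_1 = (3/5, 9/5)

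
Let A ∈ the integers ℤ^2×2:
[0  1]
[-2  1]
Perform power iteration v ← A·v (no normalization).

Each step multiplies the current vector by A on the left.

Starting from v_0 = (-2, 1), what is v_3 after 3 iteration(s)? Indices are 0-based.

v_3 = (3, -7)

v_0 = (-2, 1).
v_1 = A·v_0 = (1, 5).
v_2 = A·v_1 = (5, 3).
v_3 = A·v_2 = (3, -7).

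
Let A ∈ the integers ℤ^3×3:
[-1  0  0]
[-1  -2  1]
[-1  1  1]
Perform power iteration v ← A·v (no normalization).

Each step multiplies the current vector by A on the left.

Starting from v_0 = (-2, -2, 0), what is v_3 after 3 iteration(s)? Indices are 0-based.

v_0 = (-2, -2, 0).
v_1 = A·v_0 = (2, 6, 0).
v_2 = A·v_1 = (-2, -14, 4).
v_3 = A·v_2 = (2, 34, -8).

v_3 = (2, 34, -8)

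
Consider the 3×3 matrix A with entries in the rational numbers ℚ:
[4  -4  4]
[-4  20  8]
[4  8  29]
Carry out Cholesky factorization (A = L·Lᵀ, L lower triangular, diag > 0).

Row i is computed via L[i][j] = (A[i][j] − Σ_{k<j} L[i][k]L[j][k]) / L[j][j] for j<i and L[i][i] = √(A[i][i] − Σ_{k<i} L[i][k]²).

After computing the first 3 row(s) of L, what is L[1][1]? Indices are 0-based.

Step 1: L[0][0] = √(4) = 2.
  L[1][0] = (-4) / L[0][0] = -2.
Step 2: L[1][1] = √(16) = 4.
  L[2][0] = (4) / L[0][0] = 2.
  L[2][1] = (12) / L[1][1] = 3.
Step 3: L[2][2] = √(16) = 4.

L[1][1] = 4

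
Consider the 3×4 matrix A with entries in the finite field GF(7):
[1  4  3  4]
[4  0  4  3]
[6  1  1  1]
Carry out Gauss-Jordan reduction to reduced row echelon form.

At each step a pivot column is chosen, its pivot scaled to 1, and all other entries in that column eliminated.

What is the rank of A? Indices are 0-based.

step 1: normalize row 0 (÷1) = (1, 4, 3, 4)
  row 1: subtract 4×row0 = (0, 5, 6, 1)
  row 2: subtract 6×row0 = (0, 5, 4, 5)
step 2: normalize row 1 (÷5) = (0, 1, 4, 3)
  row 0: subtract 4×row1 = (1, 0, 1, 6)
  row 2: subtract 5×row1 = (0, 0, 5, 4)
step 3: normalize row 2 (÷5) = (0, 0, 1, 5)
  row 0: subtract 1×row2 = (1, 0, 0, 1)
  row 1: subtract 4×row2 = (0, 1, 0, 4)

rank = 3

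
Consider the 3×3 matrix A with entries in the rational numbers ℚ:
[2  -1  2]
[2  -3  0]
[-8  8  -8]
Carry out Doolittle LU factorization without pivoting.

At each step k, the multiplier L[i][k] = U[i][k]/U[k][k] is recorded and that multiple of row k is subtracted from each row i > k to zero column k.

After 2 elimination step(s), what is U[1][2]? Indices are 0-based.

Step 1: pivot at (0,0) is 2.
  row1 ← row1 − (1)·row0  ⇒  L[1][0]=1, U row1=(0, -2, -2)
  row2 ← row2 − (-4)·row0  ⇒  L[2][0]=-4, U row2=(0, 4, 0)
Step 2: pivot at (1,1) is -2.
  row2 ← row2 − (-2)·row1  ⇒  L[2][1]=-2, U row2=(0, 0, -4)

U[1][2] = -2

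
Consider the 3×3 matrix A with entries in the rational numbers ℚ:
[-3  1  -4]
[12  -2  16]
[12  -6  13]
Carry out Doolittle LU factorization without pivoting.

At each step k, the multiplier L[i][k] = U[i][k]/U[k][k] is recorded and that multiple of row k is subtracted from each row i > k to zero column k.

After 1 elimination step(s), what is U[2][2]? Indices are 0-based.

U[2][2] = -3

Step 1: pivot at (0,0) is -3.
  row1 ← row1 − (-4)·row0  ⇒  L[1][0]=-4, U row1=(0, 2, 0)
  row2 ← row2 − (-4)·row0  ⇒  L[2][0]=-4, U row2=(0, -2, -3)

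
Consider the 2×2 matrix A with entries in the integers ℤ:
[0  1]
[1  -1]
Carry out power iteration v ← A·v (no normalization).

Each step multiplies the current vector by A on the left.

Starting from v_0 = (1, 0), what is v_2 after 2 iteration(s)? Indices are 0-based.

v_0 = (1, 0).
v_1 = A·v_0 = (0, 1).
v_2 = A·v_1 = (1, -1).

v_2 = (1, -1)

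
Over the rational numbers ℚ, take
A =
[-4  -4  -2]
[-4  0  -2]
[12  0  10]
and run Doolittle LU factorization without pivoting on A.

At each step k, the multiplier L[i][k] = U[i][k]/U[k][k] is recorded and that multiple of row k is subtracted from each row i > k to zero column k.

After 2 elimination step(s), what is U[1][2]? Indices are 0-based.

U[1][2] = 0

Step 1: pivot at (0,0) is -4.
  row1 ← row1 − (1)·row0  ⇒  L[1][0]=1, U row1=(0, 4, 0)
  row2 ← row2 − (-3)·row0  ⇒  L[2][0]=-3, U row2=(0, -12, 4)
Step 2: pivot at (1,1) is 4.
  row2 ← row2 − (-3)·row1  ⇒  L[2][1]=-3, U row2=(0, 0, 4)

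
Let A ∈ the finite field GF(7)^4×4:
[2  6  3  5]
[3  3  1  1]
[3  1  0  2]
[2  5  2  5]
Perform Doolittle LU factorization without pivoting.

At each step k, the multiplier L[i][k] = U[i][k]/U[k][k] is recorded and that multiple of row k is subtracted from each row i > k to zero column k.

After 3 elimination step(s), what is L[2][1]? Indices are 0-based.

L[2][1] = 6

k=0: U[0][0]=2
  eliminate (1,0): mult=5, new row 1: (0, 1, 0, 4); set L[1][0]=5
  eliminate (2,0): mult=5, new row 2: (0, 6, 6, 5); set L[2][0]=5
  eliminate (3,0): mult=1, new row 3: (0, 6, 6, 0); set L[3][0]=1
k=1: U[1][1]=1
  eliminate (2,1): mult=6, new row 2: (0, 0, 6, 2); set L[2][1]=6
  eliminate (3,1): mult=6, new row 3: (0, 0, 6, 4); set L[3][1]=6
k=2: U[2][2]=6
  eliminate (3,2): mult=1, new row 3: (0, 0, 0, 2); set L[3][2]=1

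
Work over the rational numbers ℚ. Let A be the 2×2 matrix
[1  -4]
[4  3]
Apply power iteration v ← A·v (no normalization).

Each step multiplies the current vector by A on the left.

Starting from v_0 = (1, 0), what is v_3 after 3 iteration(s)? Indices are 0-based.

v_3 = (-79, -12)

v_0 = (1, 0).
v_1 = A·v_0 = (1, 4).
v_2 = A·v_1 = (-15, 16).
v_3 = A·v_2 = (-79, -12).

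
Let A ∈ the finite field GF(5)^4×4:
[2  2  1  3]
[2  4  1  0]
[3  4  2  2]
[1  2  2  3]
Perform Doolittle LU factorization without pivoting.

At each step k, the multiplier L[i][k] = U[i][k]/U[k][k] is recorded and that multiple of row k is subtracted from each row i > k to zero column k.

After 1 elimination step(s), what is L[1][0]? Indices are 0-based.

Step 1: pivot at (0,0) is 2.
  row1 ← row1 − (1)·row0  ⇒  L[1][0]=1, U row1=(0, 2, 0, 2)
  row2 ← row2 − (4)·row0  ⇒  L[2][0]=4, U row2=(0, 1, 3, 0)
  row3 ← row3 − (3)·row0  ⇒  L[3][0]=3, U row3=(0, 1, 4, 4)

L[1][0] = 1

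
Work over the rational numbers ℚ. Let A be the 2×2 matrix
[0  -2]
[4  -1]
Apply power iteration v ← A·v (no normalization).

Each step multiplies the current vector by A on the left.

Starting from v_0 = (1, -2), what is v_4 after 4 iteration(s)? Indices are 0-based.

v_0 = (1, -2).
v_1 = A·v_0 = (4, 6).
v_2 = A·v_1 = (-12, 10).
v_3 = A·v_2 = (-20, -58).
v_4 = A·v_3 = (116, -22).

v_4 = (116, -22)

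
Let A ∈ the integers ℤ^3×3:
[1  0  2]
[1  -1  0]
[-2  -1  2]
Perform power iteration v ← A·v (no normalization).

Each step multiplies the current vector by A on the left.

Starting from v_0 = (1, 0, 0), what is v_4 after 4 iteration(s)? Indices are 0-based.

v_0 = (1, 0, 0).
v_1 = A·v_0 = (1, 1, -2).
v_2 = A·v_1 = (-3, 0, -7).
v_3 = A·v_2 = (-17, -3, -8).
v_4 = A·v_3 = (-33, -14, 21).

v_4 = (-33, -14, 21)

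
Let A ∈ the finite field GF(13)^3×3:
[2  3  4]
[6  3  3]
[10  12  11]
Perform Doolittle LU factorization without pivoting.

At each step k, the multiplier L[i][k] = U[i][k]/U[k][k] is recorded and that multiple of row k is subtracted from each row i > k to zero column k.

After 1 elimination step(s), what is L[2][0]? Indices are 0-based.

k=0: U[0][0]=2
  eliminate (1,0): mult=3, new row 1: (0, 7, 4); set L[1][0]=3
  eliminate (2,0): mult=5, new row 2: (0, 10, 4); set L[2][0]=5

L[2][0] = 5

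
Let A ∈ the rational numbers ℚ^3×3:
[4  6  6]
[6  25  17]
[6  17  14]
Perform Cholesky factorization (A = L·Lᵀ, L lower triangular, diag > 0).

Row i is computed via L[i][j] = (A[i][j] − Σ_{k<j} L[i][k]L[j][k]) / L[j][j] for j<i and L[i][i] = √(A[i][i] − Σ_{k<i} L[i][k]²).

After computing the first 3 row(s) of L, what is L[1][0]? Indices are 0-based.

Step 1: L[0][0] = √(4) = 2.
  L[1][0] = (6) / L[0][0] = 3.
Step 2: L[1][1] = √(16) = 4.
  L[2][0] = (6) / L[0][0] = 3.
  L[2][1] = (8) / L[1][1] = 2.
Step 3: L[2][2] = √(1) = 1.

L[1][0] = 3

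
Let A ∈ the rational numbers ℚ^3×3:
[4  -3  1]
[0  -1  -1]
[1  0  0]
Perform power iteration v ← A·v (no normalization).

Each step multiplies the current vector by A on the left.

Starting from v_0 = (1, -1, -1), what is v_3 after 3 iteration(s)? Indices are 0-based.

v_3 = (91, -3, 19)

v_0 = (1, -1, -1).
v_1 = A·v_0 = (6, 2, 1).
v_2 = A·v_1 = (19, -3, 6).
v_3 = A·v_2 = (91, -3, 19).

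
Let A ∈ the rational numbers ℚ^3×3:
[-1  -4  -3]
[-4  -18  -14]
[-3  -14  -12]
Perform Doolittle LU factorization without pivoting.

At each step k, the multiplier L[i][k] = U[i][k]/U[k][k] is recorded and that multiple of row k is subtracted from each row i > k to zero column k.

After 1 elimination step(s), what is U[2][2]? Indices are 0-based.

U[2][2] = -3

[col 0] pivot -1
  R1 -= 4*R0 → (0, -2, -2)  (L[1][0] := 4)
  R2 -= 3*R0 → (0, -2, -3)  (L[2][0] := 3)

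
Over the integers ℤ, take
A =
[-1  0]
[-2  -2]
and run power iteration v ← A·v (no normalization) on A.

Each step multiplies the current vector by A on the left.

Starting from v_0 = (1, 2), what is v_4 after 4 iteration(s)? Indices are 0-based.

v_0 = (1, 2).
v_1 = A·v_0 = (-1, -6).
v_2 = A·v_1 = (1, 14).
v_3 = A·v_2 = (-1, -30).
v_4 = A·v_3 = (1, 62).

v_4 = (1, 62)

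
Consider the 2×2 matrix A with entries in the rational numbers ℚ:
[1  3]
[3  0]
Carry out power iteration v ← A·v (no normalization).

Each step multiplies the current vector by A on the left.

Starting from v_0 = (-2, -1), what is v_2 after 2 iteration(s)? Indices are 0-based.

v_2 = (-23, -15)

v_0 = (-2, -1).
v_1 = A·v_0 = (-5, -6).
v_2 = A·v_1 = (-23, -15).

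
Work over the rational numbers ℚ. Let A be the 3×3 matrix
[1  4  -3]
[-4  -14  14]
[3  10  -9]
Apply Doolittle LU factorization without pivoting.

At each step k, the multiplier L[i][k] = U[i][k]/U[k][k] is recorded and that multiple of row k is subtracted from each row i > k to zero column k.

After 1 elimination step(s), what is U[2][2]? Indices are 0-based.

U[2][2] = 0

k=0: U[0][0]=1
  eliminate (1,0): mult=-4, new row 1: (0, 2, 2); set L[1][0]=-4
  eliminate (2,0): mult=3, new row 2: (0, -2, 0); set L[2][0]=3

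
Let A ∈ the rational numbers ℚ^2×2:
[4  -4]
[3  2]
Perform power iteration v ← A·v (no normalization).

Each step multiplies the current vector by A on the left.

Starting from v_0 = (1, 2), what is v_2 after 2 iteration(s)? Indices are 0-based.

v_2 = (-44, 2)

v_0 = (1, 2).
v_1 = A·v_0 = (-4, 7).
v_2 = A·v_1 = (-44, 2).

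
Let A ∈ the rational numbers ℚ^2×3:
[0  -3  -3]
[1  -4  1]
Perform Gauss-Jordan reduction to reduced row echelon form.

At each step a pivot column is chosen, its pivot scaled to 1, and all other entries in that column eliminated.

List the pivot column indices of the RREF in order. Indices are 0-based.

pivot(0,0): swap R0↔R1
pivot(0,0)=1: scale R0 → (1, -4, 1)
pivot(1,1)=-3: scale R1 → (0, 1, 1)
  clear (0,1): R0 −= (-4)R1 → (1, 0, 5)

pivot columns: 0, 1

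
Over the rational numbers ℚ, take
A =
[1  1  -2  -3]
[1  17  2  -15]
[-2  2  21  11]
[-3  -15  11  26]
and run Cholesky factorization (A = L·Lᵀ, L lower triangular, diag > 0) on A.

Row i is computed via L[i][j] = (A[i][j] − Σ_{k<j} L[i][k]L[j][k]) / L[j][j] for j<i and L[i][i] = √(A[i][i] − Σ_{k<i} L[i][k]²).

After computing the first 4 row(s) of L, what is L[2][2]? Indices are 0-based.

Step 1: L[0][0] = √(1) = 1.
  L[1][0] = (1) / L[0][0] = 1.
Step 2: L[1][1] = √(16) = 4.
  L[2][0] = (-2) / L[0][0] = -2.
  L[2][1] = (4) / L[1][1] = 1.
Step 3: L[2][2] = √(16) = 4.
  L[3][0] = (-3) / L[0][0] = -3.
  L[3][1] = (-12) / L[1][1] = -3.
  L[3][2] = (8) / L[2][2] = 2.
Step 4: L[3][3] = √(4) = 2.

L[2][2] = 4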